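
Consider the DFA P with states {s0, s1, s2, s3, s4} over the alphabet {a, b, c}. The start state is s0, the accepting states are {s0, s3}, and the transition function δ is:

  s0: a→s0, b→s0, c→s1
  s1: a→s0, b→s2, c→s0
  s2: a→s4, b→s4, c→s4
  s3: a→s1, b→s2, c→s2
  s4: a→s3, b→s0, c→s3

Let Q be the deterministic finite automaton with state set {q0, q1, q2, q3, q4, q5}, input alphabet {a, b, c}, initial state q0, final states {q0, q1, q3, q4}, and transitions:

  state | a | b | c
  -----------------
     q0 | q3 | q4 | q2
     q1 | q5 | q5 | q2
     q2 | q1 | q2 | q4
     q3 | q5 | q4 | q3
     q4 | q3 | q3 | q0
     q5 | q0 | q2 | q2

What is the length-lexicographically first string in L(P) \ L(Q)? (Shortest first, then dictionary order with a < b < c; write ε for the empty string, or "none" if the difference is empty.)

aa

The string aa is accepted by P but not by Q.
No shorter string lies in the difference, and aa is the lexicographically first length-2 string in L(P) \ L(Q).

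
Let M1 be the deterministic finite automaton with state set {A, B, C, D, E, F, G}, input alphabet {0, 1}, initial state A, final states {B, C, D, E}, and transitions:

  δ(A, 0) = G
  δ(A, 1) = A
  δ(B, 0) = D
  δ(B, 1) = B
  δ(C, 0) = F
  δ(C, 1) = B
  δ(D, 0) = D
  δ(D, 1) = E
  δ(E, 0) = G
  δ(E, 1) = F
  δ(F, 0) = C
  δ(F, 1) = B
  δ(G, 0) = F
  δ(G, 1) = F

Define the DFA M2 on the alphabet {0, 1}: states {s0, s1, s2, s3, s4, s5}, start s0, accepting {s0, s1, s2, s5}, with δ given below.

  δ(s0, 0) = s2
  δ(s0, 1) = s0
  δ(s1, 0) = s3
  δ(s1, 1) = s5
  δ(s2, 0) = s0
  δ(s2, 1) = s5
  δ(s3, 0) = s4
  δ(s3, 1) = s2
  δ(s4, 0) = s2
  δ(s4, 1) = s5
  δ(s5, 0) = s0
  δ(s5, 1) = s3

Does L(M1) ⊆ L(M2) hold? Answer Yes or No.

The string 011 is in L(M1) but not in L(M2).
So L(M1) ⊄ L(M2).

No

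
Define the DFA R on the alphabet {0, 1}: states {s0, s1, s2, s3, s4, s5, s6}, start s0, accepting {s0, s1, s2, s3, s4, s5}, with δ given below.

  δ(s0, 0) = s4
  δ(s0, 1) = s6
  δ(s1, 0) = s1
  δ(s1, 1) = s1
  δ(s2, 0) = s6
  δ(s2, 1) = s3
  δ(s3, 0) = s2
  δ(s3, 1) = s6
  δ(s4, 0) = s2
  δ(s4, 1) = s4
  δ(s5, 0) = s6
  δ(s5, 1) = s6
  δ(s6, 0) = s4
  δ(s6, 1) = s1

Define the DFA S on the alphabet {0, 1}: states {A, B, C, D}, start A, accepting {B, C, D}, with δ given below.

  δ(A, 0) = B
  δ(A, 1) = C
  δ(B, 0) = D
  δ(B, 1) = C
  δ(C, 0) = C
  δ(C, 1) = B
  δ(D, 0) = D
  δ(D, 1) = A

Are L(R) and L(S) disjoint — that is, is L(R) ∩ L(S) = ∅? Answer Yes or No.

No

The string 0 is accepted by both R and S.
Hence L(R) ∩ L(S) ≠ ∅.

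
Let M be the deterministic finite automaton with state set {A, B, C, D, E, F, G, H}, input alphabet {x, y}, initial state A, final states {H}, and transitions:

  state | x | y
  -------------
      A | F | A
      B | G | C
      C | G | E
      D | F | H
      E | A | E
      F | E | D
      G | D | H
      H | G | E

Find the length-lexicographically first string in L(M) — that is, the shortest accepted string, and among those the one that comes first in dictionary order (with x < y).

A breadth-first search from A reaches an accepting state first via the path A → F → D → H on input xyy.
No string of length < 3 is accepted (BFS exhausts all shorter strings without reaching an accepting state), and xyy is the lexicographically least accepting string of length 3.

xyy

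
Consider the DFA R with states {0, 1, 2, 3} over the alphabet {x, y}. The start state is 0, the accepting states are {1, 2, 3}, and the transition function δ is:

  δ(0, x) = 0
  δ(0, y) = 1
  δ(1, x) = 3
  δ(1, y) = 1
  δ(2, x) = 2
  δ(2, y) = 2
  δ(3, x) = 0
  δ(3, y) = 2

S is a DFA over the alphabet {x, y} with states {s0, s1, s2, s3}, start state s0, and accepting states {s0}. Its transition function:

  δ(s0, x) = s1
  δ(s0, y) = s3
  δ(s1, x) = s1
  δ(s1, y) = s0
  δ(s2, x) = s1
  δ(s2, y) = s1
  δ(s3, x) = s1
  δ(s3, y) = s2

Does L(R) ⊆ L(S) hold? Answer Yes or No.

The string y is in L(R) but not in L(S).
So L(R) ⊄ L(S).

No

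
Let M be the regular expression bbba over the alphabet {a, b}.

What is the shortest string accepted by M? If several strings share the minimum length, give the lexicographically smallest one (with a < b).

By inspection of the expression, no string of length less than 4 matches, and bbba is the lexicographically first match of length 4.

bbba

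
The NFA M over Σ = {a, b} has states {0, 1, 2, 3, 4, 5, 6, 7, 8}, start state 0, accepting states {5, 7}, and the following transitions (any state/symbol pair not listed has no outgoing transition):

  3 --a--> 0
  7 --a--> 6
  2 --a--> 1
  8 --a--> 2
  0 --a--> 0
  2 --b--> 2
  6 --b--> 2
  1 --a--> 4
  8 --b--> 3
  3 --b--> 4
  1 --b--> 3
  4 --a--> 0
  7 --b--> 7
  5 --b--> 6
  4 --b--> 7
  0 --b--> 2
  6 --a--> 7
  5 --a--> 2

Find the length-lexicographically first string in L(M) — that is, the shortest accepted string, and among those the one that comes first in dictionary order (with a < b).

A breadth-first search from 0 reaches an accepting state first via the path 0 → 2 → 1 → 4 → 7 on input baab.
No string of length < 4 is accepted (BFS exhausts all shorter strings without reaching an accepting state), and baab is the lexicographically least accepting string of length 4.

baab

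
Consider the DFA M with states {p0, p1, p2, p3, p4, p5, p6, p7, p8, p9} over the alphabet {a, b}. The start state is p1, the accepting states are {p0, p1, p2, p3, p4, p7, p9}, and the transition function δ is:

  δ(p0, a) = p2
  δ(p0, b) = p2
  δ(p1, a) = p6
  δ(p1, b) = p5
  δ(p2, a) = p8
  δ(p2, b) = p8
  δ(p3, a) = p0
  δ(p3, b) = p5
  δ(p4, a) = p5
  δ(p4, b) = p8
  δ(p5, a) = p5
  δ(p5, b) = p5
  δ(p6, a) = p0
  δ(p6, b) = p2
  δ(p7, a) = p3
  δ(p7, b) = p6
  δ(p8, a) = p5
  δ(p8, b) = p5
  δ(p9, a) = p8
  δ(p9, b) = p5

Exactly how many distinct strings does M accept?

The useful subgraph on states {p0, p1, p2, p6} is acyclic, so L(M) is finite; the longest accepting path visits 4 useful states, giving maximum string length 3.
Counting accepting paths from p1 by length: 1 of length 0, 2 of length 2, 2 of length 3. Total 5.

5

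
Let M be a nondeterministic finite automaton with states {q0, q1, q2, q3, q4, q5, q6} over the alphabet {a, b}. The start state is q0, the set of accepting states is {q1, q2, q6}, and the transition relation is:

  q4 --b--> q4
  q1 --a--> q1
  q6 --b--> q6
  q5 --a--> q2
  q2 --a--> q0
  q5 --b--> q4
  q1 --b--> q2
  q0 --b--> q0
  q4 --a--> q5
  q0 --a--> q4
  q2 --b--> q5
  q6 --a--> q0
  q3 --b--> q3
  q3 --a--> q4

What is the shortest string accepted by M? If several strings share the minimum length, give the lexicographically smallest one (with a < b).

aaa

A breadth-first search from q0 reaches an accepting state first via the path q0 → q4 → q5 → q2 on input aaa.
No string of length < 3 is accepted (BFS exhausts all shorter strings without reaching an accepting state), and aaa is the lexicographically least accepting string of length 3.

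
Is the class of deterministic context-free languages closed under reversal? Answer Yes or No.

No

L = {c bⁿaⁿ : n≥0} ∪ {d b²ⁿaⁿ : n≥0} is a DCFL: the first symbol tells a deterministic PDA whether to pop one or two b's per a. Its reversal Lᴿ = {aⁿbⁿ c : n≥0} ∪ {aⁿb²ⁿ d : n≥0} is not. DCFLs are closed under right quotient by regular languages, and Lᴿ/{c, d} = {aⁿbⁿ : n≥0} ∪ {aⁿb²ⁿ : n≥0} — the standard context-free language accepted by no deterministic PDA (intuitively the machine would have to commit to a b-to-a ratio before the distinguishing marker arrives; formally, a DPDA for it would have a single run on aⁿb²ⁿ, accepting after the prefix aⁿbⁿ and accepting again after n more b's; an ordinary PDA that simulates it on a's and b's and, at any moment when it is accepting, may switch to reading only a fresh letter e while feeding each e to the simulation as a b, would accept aⁱbʲeᵏ (k≥1) exactly when both aⁱbʲ and aⁱbʲ⁺ᵏ are in the language, i.e. its language intersected with the regular set a*b*e⁺ would be exactly {aⁿbⁿeⁿ : n≥1} — impossible, since context-free languages are closed under intersection with regular sets and {aⁿbⁿeⁿ} is not context-free). So Lᴿ cannot be a DCFL.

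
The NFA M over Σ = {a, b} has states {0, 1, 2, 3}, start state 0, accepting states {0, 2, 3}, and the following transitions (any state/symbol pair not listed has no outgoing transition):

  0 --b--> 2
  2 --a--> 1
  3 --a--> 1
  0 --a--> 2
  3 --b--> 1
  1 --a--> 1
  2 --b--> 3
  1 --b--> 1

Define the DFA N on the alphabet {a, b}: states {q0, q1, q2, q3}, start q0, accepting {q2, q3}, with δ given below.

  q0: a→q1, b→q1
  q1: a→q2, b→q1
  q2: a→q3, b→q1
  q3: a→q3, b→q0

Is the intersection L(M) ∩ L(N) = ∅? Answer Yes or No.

Exploring the product automaton M × N from the start pair (0, q0), following both machines on each input symbol, reaches 7 state pairs: (0, q0), (2, q1), (1, q2), (3, q1), (1, q3), (1, q1), (1, q0).
M accepts in {0, 2, 3} and N accepts in {q2, q3}; no reachable pair has both components accepting, so no string drives both machines to acceptance simultaneously and L(M) ∩ L(N) = ∅.
So no string is accepted by both, and the intersection is empty.

Yes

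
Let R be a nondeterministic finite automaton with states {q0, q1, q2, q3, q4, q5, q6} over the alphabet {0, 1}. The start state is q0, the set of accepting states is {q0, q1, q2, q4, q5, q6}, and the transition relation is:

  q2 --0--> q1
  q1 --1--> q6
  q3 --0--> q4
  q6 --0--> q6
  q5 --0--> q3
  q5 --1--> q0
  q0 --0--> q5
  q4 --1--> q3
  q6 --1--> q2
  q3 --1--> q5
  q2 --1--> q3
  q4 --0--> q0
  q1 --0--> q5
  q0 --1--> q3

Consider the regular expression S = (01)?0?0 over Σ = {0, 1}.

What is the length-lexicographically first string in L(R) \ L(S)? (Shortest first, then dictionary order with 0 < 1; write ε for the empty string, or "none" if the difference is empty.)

The empty string ε is accepted by R but not by S.
Since ε is the unique shortest string, it is the required witness.

ε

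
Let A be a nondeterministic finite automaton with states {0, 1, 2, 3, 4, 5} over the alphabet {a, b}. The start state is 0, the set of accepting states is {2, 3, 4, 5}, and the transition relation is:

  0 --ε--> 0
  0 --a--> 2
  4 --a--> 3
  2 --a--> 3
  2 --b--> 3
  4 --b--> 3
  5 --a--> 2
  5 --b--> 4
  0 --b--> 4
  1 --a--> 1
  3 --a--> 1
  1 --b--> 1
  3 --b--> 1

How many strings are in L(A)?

6

The useful subgraph on states {0, 2, 3, 4} is acyclic, so L(A) is finite; the longest accepting path visits 3 useful states, giving maximum string length 2.
Counting accepting paths from 0 by length: 2 of length 1, 4 of length 2. Total 6.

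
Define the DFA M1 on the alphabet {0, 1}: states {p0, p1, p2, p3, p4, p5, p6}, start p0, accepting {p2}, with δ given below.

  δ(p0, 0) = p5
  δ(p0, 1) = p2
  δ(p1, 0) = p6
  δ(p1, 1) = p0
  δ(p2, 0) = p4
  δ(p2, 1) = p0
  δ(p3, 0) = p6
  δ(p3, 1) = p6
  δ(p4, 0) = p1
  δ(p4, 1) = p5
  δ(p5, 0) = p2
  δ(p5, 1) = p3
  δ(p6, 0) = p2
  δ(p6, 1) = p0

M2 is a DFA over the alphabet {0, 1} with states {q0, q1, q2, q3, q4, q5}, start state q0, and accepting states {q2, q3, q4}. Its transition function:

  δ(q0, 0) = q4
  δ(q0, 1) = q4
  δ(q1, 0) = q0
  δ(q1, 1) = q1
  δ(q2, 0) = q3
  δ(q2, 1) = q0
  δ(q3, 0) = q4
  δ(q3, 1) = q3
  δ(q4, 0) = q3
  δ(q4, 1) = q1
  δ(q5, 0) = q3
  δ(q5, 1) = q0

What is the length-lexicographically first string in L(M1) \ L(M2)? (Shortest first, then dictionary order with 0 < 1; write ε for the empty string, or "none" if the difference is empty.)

111

The string 111 is accepted by M1 but not by M2.
No shorter string lies in the difference, and 111 is the lexicographically first length-3 string in L(M1) \ L(M2).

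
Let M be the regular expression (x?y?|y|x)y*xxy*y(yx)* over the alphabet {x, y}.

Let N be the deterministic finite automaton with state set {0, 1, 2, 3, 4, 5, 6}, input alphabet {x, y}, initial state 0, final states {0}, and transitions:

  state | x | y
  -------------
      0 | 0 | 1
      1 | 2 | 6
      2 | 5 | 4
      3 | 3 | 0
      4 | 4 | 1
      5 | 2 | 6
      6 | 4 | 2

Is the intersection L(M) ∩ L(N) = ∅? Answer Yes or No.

Yes

Converting the expression M to a DFA (subset construction, then merging equivalent states) gives the minimal DFA with states {m0, m1, m2, m3, m4, m5, m6, m7, m8, m9, m10}, start state m0, accepting states {m6, m8, m9} and transitions m0: x→m1, y→m2; m1: x→m3, y→m2; m2: x→m4, y→m2; m3: x→m5, y→m6; m4: x→m5, y→m7; m5: x→m7, y→m6; m6: x→m7, y→m8; m7: x→m7, y→m7; m8: x→m9, y→m8; m9: x→m7, y→m10; m10: x→m9, y→m7.
Exploring the product automaton M × N from the start pair (m0, 0), following both machines on each input symbol, reaches 33 state pairs: (m0, 0), (m1, 0), (m2, 1), (m3, 0), (m4, 2), (m2, 6), (m5, 0), (m6, 1), (m5, 5), (m7, 4), (m4, 4), (m2, 2), (m7, 0), (m7, 2), (m8, 6), (m6, 6), (m7, 1), (m5, 4), (m4, 5), (m2, 4), (m7, 5), (m9, 4), (m8, 2), (m7, 6), (m5, 2), (m10, 1), (m9, 5), (m8, 4), (m6, 4), (m9, 2), (m10, 6), (m8, 1), (m10, 4).
M accepts in {m6, m8, m9} and N accepts in {0}; no reachable pair has both components accepting, so no string drives both machines to acceptance simultaneously and L(M) ∩ L(N) = ∅.
So no string is accepted by both, and the intersection is empty.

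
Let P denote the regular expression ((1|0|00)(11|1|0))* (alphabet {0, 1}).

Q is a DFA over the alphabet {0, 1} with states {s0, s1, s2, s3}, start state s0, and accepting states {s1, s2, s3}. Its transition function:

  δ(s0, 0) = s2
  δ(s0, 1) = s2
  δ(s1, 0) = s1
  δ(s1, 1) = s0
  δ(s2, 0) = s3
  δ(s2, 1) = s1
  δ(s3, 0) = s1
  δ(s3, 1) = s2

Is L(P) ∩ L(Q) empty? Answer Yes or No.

The string 00 is accepted by both P and Q.
Hence L(P) ∩ L(Q) ≠ ∅.

No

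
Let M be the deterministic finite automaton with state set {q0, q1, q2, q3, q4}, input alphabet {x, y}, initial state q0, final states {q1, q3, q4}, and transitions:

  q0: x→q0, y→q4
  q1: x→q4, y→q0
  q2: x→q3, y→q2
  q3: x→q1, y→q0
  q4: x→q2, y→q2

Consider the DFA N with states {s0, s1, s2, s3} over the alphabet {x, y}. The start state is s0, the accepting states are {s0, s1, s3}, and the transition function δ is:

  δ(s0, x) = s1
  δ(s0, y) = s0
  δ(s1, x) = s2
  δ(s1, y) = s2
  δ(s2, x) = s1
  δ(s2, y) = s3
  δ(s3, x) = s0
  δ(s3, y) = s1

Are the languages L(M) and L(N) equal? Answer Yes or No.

No

The string xy is accepted by M but rejected by N.
So L(M) ≠ L(N).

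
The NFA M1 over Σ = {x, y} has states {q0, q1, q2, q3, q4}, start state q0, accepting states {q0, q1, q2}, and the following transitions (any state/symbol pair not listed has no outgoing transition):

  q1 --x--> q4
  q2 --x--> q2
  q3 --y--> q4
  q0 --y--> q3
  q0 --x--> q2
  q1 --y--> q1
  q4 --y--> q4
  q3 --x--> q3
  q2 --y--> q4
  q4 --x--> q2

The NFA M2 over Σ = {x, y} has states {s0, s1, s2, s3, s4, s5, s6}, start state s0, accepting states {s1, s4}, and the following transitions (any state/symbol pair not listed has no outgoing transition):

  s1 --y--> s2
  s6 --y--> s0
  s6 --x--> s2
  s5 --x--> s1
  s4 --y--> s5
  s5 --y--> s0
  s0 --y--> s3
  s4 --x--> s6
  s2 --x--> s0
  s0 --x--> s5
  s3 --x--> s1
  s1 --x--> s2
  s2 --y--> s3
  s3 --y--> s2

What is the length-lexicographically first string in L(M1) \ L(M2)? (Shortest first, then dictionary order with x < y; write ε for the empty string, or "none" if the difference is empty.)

The empty string ε is accepted by M1 but not by M2.
Since ε is the unique shortest string, it is the required witness.

ε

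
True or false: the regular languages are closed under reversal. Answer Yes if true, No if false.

Reverse every transition of an NFA for L, make the old start state the unique accepting state, and add a fresh start state with ε-moves to the old accepting states; this NFA accepts Lᴿ.
So the regular languages are closed under reversal.

Yes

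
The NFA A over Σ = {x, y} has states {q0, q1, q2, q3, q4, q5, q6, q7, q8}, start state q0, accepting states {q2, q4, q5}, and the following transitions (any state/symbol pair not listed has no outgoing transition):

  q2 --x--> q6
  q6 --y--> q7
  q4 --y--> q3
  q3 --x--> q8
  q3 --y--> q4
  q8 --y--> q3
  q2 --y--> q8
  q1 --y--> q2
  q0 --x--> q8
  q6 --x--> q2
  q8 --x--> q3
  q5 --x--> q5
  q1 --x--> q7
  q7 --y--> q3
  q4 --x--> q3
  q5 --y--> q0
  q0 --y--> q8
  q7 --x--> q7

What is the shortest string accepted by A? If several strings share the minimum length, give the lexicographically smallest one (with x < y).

A breadth-first search from q0 reaches an accepting state first via the path q0 → q8 → q3 → q4 on input xxy.
No string of length < 3 is accepted (BFS exhausts all shorter strings without reaching an accepting state), and xxy is the lexicographically least accepting string of length 3.

xxy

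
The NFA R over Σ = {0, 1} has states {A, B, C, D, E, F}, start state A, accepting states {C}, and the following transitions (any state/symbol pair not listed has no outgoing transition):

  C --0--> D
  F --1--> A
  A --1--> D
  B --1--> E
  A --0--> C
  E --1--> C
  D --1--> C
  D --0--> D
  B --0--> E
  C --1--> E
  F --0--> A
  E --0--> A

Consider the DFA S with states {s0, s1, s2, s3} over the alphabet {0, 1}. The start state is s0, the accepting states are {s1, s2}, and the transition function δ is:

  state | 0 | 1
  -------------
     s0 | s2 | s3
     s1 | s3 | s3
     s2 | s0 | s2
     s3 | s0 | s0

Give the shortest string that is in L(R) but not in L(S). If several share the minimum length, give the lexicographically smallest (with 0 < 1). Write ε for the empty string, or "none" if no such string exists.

The string 11 is accepted by R but not by S.
No shorter string lies in the difference, and 11 is the lexicographically first length-2 string in L(R) \ L(S).

11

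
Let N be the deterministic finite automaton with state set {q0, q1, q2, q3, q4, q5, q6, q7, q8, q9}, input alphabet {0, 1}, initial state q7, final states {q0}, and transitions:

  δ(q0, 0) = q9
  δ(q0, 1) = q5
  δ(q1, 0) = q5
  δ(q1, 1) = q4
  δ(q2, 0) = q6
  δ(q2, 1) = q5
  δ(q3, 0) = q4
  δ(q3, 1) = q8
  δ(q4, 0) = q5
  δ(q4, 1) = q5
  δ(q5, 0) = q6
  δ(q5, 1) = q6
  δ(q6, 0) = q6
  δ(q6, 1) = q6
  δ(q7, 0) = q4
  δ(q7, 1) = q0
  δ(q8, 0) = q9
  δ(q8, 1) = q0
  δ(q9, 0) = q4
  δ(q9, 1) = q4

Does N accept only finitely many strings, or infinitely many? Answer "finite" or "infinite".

finite

The useful states (reachable from q7 and able to reach an accepting state) are {q0, q7}.
Restricted to these states the transition graph has no cycle, so every accepting path has bounded length and L is finite.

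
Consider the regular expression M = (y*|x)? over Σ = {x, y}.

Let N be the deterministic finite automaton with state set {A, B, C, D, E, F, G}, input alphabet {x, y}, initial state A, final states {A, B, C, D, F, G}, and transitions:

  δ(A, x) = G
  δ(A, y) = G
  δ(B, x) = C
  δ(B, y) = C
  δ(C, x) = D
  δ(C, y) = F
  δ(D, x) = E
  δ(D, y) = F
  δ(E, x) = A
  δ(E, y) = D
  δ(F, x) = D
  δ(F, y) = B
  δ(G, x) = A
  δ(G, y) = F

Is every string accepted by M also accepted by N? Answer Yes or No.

Converting the expression M to a DFA (subset construction, then merging equivalent states) gives the minimal DFA with states {m0, m1, m2, m3}, start state m0, accepting states {m0, m1, m2} and transitions m0: x→m1, y→m2; m1: x→m3, y→m3; m2: x→m3, y→m2; m3: x→m3, y→m3.
Exploring the product automaton M × N from the start pair (m0, A), following both machines on each input symbol, reaches 13 state pairs: (m0, A), (m1, G), (m2, G), (m3, A), (m3, F), (m2, F), (m3, G), (m3, D), (m3, B), (m2, B), (m3, E), (m3, C), (m2, C).
M accepts in {m0, m1, m2} and N accepts in {A, B, C, D, F, G}. The reachable pairs whose M-component is accepting are (m0, A), (m1, G), (m2, G), (m2, F), (m2, B), (m2, C); in each of them the N-component is accepting too, so the product for L(M) \ L(N) (M-component accepting, N-component rejecting) has no reachable accepting pair and the difference is empty.
Hence every string in L(M) is also in L(N).

Yes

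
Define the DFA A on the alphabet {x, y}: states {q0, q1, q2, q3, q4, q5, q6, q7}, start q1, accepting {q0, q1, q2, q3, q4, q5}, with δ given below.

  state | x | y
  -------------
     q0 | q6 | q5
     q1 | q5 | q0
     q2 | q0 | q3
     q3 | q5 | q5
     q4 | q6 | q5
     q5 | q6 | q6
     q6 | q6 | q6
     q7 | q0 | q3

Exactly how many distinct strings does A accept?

The useful subgraph on states {q0, q1, q5} is acyclic, so L(A) is finite; the longest accepting path visits 3 useful states, giving maximum string length 2.
Counting accepting paths from q1 by length: 1 of length 0, 2 of length 1, 1 of length 2. Total 4.

4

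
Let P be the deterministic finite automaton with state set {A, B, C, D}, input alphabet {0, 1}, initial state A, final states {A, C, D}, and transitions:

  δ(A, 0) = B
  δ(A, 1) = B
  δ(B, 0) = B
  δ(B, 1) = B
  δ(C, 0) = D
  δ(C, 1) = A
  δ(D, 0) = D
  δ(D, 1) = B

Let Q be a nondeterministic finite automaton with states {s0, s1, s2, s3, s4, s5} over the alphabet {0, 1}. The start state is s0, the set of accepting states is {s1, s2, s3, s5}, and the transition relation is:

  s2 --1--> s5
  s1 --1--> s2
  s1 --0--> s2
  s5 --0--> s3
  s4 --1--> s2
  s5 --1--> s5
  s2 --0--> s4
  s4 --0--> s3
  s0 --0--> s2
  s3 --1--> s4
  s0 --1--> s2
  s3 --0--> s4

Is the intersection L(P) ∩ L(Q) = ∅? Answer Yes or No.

Exploring the product automaton P × Q from the start pair (A, s0), following both machines on each input symbol, reaches 5 state pairs: (A, s0), (B, s2), (B, s4), (B, s5), (B, s3).
P accepts in {A, C, D} and Q accepts in {s1, s2, s3, s5}; no reachable pair has both components accepting, so no string drives both machines to acceptance simultaneously and L(P) ∩ L(Q) = ∅.
So no string is accepted by both, and the intersection is empty.

Yes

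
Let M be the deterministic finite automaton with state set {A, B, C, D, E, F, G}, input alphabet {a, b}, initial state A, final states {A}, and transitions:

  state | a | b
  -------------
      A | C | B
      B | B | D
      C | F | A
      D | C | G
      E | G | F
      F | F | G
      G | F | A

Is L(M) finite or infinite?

State B is reachable from the start and can reach an accepting state, and it lies on the cycle B → B.
Traversing that cycle any number of times yields accepted strings of unbounded length, so the language is infinite.

infinite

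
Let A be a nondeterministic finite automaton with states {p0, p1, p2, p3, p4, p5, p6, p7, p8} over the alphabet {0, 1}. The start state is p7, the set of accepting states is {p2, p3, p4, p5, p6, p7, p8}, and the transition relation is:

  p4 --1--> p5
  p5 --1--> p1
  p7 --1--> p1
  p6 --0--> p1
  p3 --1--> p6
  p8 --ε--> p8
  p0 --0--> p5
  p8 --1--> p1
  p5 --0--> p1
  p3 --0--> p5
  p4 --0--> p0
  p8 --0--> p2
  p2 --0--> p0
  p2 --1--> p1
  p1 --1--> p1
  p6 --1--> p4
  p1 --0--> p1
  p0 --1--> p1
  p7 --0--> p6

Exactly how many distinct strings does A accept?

5

The useful subgraph on states {p0, p4, p5, p6, p7} is acyclic, so L(A) is finite; the longest accepting path visits 5 useful states, giving maximum string length 4.
Counting accepting paths from p7 by length: 1 of length 0, 1 of length 1, 1 of length 2, 1 of length 3, 1 of length 4. Total 5.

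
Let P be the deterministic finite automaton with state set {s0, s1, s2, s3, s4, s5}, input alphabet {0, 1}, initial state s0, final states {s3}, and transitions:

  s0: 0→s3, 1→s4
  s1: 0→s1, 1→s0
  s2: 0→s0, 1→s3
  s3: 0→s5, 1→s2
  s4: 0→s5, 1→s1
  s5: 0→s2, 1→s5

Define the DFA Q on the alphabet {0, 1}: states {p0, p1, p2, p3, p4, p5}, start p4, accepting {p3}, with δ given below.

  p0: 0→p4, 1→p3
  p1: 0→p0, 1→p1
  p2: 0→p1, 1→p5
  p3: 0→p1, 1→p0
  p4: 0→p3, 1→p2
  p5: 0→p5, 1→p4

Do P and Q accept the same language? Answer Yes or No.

Yes

Exploring the product automaton P × Q from the start pair (s0, p4), following both machines on each input symbol, reaches 6 state pairs: (s0, p4), (s3, p3), (s4, p2), (s5, p1), (s2, p0), (s1, p5).
P accepts in {s3} and Q accepts in {p3}. In every reachable pair the two components are either both accepting — (s3, p3) — or both non-accepting, so no string is accepted by exactly one of the machines: L(P) \ L(Q) and L(Q) \ L(P) are both empty.
Hence every string is accepted by P iff it is accepted by Q, and the two languages coincide.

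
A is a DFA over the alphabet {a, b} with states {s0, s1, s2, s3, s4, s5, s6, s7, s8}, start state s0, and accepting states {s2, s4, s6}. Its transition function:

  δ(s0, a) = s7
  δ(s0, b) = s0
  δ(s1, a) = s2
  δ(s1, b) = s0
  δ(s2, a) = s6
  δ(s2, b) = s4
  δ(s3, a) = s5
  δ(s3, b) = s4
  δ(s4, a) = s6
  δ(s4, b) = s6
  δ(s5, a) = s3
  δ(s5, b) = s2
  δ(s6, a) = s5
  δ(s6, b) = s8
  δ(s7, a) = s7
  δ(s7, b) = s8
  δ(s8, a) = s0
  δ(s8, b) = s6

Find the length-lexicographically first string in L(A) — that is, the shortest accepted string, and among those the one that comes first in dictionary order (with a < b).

A breadth-first search from s0 reaches an accepting state first via the path s0 → s7 → s8 → s6 on input abb.
No string of length < 3 is accepted (BFS exhausts all shorter strings without reaching an accepting state), and abb is the lexicographically least accepting string of length 3.

abb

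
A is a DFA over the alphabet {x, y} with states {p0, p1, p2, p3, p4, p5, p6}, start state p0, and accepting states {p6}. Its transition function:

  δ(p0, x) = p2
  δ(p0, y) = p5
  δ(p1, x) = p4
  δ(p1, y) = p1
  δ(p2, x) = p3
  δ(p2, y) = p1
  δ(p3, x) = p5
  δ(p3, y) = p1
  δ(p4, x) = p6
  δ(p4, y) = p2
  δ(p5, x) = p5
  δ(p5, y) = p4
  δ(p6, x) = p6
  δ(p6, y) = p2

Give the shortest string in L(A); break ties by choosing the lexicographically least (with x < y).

yyx

A breadth-first search from p0 reaches an accepting state first via the path p0 → p5 → p4 → p6 on input yyx.
No string of length < 3 is accepted (BFS exhausts all shorter strings without reaching an accepting state), and yyx is the lexicographically least accepting string of length 3.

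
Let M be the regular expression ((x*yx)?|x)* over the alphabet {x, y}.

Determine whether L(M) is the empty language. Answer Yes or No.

No

The empty string ε matches the expression, so it belongs to L(M).
Since L(M) contains at least one string, it is not empty.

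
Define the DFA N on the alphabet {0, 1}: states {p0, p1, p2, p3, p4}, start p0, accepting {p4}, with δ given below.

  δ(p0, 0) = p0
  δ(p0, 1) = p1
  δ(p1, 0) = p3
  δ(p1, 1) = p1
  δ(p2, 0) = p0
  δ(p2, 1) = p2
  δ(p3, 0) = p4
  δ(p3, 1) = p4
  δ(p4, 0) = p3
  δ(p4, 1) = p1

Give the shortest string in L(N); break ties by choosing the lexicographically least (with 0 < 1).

100

A breadth-first search from p0 reaches an accepting state first via the path p0 → p1 → p3 → p4 on input 100.
No string of length < 3 is accepted (BFS exhausts all shorter strings without reaching an accepting state), and 100 is the lexicographically least accepting string of length 3.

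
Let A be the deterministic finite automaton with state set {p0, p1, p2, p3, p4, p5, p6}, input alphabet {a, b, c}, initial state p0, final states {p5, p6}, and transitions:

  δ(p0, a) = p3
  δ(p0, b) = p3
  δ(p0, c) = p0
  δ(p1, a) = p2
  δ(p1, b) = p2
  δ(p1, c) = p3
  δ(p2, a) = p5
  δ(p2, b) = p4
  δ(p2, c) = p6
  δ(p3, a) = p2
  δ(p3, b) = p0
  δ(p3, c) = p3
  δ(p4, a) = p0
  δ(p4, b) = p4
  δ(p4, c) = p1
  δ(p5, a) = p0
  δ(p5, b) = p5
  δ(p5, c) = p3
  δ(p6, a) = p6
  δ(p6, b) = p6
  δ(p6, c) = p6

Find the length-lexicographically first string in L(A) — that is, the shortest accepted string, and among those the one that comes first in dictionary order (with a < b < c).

aaa

A breadth-first search from p0 reaches an accepting state first via the path p0 → p3 → p2 → p5 on input aaa.
No string of length < 3 is accepted (BFS exhausts all shorter strings without reaching an accepting state), and aaa is the lexicographically least accepting string of length 3.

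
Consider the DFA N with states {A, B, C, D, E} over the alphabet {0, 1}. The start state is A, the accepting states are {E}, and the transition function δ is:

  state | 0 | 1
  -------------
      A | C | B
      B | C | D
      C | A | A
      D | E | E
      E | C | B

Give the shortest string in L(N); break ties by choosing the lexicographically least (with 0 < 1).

A breadth-first search from A reaches an accepting state first via the path A → B → D → E on input 110.
No string of length < 3 is accepted (BFS exhausts all shorter strings without reaching an accepting state), and 110 is the lexicographically least accepting string of length 3.

110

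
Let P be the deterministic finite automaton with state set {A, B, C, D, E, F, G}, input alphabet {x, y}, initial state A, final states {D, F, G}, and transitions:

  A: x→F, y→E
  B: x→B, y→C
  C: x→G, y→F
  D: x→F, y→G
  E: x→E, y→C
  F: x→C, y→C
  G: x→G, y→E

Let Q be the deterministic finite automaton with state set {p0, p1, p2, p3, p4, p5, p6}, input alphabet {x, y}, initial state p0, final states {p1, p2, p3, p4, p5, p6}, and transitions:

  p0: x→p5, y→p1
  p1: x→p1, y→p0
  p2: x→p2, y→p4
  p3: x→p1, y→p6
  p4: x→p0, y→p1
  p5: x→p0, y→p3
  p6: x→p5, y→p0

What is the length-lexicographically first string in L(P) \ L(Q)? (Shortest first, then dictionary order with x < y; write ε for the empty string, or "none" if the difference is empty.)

The string xxxx is accepted by P but not by Q.
No shorter string lies in the difference, and xxxx is the lexicographically first length-4 string in L(P) \ L(Q).

xxxx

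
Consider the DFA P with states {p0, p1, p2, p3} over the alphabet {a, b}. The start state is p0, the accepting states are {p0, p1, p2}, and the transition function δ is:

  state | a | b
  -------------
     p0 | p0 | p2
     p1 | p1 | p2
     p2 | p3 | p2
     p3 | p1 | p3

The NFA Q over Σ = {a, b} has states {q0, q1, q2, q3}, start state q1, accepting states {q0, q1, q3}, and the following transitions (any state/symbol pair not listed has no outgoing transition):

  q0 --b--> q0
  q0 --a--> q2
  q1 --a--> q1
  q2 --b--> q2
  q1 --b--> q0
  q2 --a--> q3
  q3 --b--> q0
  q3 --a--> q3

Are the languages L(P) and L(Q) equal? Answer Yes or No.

Exploring the product automaton P × Q from the start pair (p0, q1), following both machines on each input symbol, reaches 4 state pairs: (p0, q1), (p2, q0), (p3, q2), (p1, q3).
P accepts in {p0, p1, p2} and Q accepts in {q0, q1, q3}. In every reachable pair the two components are either both accepting — (p0, q1), (p2, q0), (p1, q3) — or both non-accepting, so no string is accepted by exactly one of the machines: L(P) \ L(Q) and L(Q) \ L(P) are both empty.
Hence every string is accepted by P iff it is accepted by Q, and the two languages coincide.

Yes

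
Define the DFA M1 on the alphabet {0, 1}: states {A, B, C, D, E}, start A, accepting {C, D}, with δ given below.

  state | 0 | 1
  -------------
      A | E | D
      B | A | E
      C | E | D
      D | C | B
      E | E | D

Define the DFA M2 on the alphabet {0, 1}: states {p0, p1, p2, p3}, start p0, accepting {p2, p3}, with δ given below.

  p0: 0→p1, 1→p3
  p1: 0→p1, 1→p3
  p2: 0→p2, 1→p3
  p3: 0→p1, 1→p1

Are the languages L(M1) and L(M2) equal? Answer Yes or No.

No

The string 10 is accepted by M1 but rejected by M2.
So L(M1) ≠ L(M2).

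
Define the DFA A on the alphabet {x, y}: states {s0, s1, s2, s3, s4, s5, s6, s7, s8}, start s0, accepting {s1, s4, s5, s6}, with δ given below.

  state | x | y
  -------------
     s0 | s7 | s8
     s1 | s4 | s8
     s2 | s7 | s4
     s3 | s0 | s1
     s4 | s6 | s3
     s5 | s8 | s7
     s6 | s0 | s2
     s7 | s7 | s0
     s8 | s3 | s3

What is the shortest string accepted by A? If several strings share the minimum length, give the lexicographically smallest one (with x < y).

A breadth-first search from s0 reaches an accepting state first via the path s0 → s8 → s3 → s1 on input yxy.
No string of length < 3 is accepted (BFS exhausts all shorter strings without reaching an accepting state), and yxy is the lexicographically least accepting string of length 3.

yxy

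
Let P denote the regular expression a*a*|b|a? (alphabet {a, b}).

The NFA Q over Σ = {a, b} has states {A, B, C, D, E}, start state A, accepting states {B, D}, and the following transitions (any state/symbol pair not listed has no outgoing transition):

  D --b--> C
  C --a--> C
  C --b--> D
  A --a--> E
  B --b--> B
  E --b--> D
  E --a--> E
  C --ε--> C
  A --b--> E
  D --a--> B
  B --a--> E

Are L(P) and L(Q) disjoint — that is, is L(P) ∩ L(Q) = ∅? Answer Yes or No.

Converting the expression P to a DFA (subset construction, then merging equivalent states) gives the minimal DFA with states {p0, p1, p2, p3}, start state p0, accepting states {p0, p1, p2} and transitions p0: a→p1, b→p2; p1: a→p1, b→p3; p2: a→p3, b→p3; p3: a→p3, b→p3.
Exploring the product automaton P × Q from the start pair (p0, A), following both machines on each input symbol, reaches 7 state pairs: (p0, A), (p1, E), (p2, E), (p3, D), (p3, E), (p3, B), (p3, C).
P accepts in {p0, p1, p2} and Q accepts in {B, D}; no reachable pair has both components accepting, so no string drives both machines to acceptance simultaneously and L(P) ∩ L(Q) = ∅.
So no string is accepted by both, and the intersection is empty.

Yes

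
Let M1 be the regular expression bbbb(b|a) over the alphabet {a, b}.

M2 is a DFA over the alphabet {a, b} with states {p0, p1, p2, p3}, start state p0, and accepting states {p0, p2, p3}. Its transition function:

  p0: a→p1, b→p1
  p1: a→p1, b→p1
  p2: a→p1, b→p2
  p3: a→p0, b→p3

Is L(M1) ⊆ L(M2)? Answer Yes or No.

No

The string bbbba is in L(M1) but not in L(M2).
So L(M1) ⊄ L(M2).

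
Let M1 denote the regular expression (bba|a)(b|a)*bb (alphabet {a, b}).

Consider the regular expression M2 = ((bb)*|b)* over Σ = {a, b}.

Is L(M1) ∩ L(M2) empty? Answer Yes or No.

Yes

Converting the expression M1 to a DFA (subset construction, then merging equivalent states) gives the minimal DFA with states {r0, r1, r2, r3, r4, r5, r6}, start state r0, accepting states {r6} and transitions r0: a→r1, b→r2; r1: a→r1, b→r3; r2: a→r4, b→r5; r3: a→r1, b→r6; r4: a→r4, b→r4; r5: a→r1, b→r4; r6: a→r1, b→r6.
Converting the expression M2 to a DFA (subset construction, then merging equivalent states) gives the minimal DFA with states {t0, t1}, start state t0, accepting states {t0} and transitions t0: a→t1, b→t0; t1: a→t1, b→t1.
Exploring the product automaton M1 × M2 from the start pair (r0, t0), following both machines on each input symbol, reaches 8 state pairs: (r0, t0), (r1, t1), (r2, t0), (r3, t1), (r4, t1), (r5, t0), (r6, t1), (r4, t0).
M1 accepts in {r6} and M2 accepts in {t0}; no reachable pair has both components accepting, so no string drives both machines to acceptance simultaneously and L(M1) ∩ L(M2) = ∅.
So no string is accepted by both, and the intersection is empty.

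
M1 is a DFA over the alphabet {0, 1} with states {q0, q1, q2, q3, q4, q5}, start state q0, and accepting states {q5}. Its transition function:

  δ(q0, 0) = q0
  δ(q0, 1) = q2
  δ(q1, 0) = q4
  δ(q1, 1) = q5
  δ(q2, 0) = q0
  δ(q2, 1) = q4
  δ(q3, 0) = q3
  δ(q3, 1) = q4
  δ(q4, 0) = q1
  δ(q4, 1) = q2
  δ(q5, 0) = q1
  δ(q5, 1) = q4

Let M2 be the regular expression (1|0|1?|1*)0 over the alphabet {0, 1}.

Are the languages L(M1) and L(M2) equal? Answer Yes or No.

The string 1101 is accepted by M1 but rejected by M2.
So L(M1) ≠ L(M2).

No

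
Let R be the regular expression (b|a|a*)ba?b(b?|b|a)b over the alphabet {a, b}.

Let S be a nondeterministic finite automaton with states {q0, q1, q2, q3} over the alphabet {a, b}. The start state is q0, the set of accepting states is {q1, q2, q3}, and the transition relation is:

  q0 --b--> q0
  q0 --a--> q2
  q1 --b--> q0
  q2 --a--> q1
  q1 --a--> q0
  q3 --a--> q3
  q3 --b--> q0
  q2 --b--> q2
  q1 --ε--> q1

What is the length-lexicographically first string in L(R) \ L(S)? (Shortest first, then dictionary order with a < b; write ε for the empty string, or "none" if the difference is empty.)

bbb

The string bbb is accepted by R but not by S.
No shorter string lies in the difference, and bbb is the lexicographically first length-3 string in L(R) \ L(S).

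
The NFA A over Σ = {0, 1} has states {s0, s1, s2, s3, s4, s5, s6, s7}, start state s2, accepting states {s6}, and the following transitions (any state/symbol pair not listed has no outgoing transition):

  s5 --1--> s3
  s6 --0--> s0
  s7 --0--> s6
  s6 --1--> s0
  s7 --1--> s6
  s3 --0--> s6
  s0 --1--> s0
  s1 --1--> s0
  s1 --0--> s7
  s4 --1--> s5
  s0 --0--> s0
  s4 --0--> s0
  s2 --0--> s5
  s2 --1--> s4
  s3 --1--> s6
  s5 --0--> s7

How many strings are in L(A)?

8

The useful subgraph on states {s2, s3, s4, s5, s6, s7} is acyclic, so L(A) is finite; the longest accepting path visits 5 useful states, giving maximum string length 4.
Counting accepting paths from s2 by length: 4 of length 3, 4 of length 4. Total 8.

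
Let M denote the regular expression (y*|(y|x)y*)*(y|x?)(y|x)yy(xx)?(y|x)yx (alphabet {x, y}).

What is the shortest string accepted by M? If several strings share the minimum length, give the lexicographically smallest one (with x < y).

xyyxyx

By inspection of the expression, no string of length less than 6 matches, and xyyxyx is the lexicographically first match of length 6.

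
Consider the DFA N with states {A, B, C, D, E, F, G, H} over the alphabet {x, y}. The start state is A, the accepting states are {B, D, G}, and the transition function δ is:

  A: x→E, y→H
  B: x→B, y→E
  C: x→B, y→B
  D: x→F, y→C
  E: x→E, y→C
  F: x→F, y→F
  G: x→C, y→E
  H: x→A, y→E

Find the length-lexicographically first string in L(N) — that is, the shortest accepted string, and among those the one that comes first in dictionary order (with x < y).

A breadth-first search from A reaches an accepting state first via the path A → E → C → B on input xyx.
No string of length < 3 is accepted (BFS exhausts all shorter strings without reaching an accepting state), and xyx is the lexicographically least accepting string of length 3.

xyx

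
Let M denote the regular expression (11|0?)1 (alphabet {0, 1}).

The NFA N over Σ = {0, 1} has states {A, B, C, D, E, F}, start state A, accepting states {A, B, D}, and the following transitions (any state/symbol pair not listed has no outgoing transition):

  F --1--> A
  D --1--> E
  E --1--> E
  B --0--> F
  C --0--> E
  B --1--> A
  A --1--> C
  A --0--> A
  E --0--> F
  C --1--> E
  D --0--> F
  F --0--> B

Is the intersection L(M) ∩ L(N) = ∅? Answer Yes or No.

Converting the expression M to a DFA (subset construction, then merging equivalent states) gives the minimal DFA with states {m0, m1, m2, m3, m4}, start state m0, accepting states {m2, m4} and transitions m0: 0→m1, 1→m2; m1: 0→m3, 1→m4; m2: 0→m3, 1→m1; m3: 0→m3, 1→m3; m4: 0→m3, 1→m3.
Exploring the product automaton M × N from the start pair (m0, A), following both machines on each input symbol, reaches 11 state pairs: (m0, A), (m1, A), (m2, C), (m3, A), (m4, C), (m3, E), (m1, E), (m3, C), (m3, F), (m4, E), (m3, B).
M accepts in {m2, m4} and N accepts in {A, B, D}; no reachable pair has both components accepting, so no string drives both machines to acceptance simultaneously and L(M) ∩ L(N) = ∅.
So no string is accepted by both, and the intersection is empty.

Yes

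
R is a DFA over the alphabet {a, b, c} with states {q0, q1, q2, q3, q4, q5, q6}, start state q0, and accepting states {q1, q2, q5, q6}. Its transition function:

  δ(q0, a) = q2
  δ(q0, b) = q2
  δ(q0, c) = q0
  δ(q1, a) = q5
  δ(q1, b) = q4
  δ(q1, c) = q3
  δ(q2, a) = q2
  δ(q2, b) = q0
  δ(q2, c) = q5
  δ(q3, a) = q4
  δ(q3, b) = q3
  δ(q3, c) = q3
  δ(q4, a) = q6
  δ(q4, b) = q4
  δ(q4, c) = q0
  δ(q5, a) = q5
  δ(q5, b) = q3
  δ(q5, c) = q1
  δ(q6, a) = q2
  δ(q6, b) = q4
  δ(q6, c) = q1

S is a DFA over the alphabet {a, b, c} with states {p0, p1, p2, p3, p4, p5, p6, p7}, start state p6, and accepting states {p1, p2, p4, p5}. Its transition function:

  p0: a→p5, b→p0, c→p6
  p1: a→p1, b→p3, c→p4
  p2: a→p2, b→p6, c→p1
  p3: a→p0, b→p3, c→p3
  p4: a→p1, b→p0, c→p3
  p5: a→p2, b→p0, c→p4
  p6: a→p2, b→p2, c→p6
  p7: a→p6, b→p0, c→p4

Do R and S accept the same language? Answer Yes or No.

Exploring the product automaton R × S from the start pair (q0, p6), following both machines on each input symbol, reaches 7 state pairs: (q0, p6), (q2, p2), (q5, p1), (q3, p3), (q1, p4), (q4, p0), (q6, p5).
R accepts in {q1, q2, q5, q6} and S accepts in {p1, p2, p4, p5}. In every reachable pair the two components are either both accepting — (q2, p2), (q5, p1), (q1, p4), (q6, p5) — or both non-accepting, so no string is accepted by exactly one of the machines: L(R) \ L(S) and L(S) \ L(R) are both empty.
Hence every string is accepted by R iff it is accepted by S, and the two languages coincide.

Yes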